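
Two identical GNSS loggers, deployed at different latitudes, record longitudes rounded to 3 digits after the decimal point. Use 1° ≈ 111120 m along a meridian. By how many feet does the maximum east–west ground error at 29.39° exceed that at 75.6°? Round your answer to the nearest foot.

113 feet

Rounding to 3 decimal places leaves the longitude within ±0.0005° of the true value.
Error at 29.39° = 0.0005° × 111120 × cos 29.39° ≈ 55.56 × 0.8713 = 48.409 m.
Error at 75.6° = 0.0005° × 111120 × cos 75.6° ≈ 55.56 × 0.2487 = 13.817 m.
So the lower-latitude error exceeds the higher by 48.409 − 13.817 = 34.592 m.
In feet: 34.5922 m ÷ 0.3048 ≈ 113.49 ft.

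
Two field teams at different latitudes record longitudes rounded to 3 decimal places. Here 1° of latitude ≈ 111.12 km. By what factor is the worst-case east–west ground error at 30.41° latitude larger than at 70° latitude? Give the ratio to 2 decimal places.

2.52

Rounding to 3 decimal places leaves the longitude within ±0.0005° of the true value.
Error at 30.41° = 0.0005° × 111120 × cos 30.41° ≈ 55.56 × 0.8624 = 47.916 m.
At 70°: 0.0005° × 111120 × cos 70° = 0.0005 × 111120 × 0.3420 ≈ 19.003 m.
The ratio reduces to cos 30.41° / cos 70° = 0.8624/0.3420 ≈ 2.5216.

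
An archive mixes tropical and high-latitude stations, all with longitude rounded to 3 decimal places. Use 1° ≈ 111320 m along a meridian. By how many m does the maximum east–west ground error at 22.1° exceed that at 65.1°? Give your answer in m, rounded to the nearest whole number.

Rounding to 3 decimal places leaves the longitude within ±0.0005° of the true value.
Error at 22.1° = 0.0005° × 111320 × cos 22.1° ≈ 55.66 × 0.9265 = 51.571 m.
Error at 65.1° = 0.0005° × 111320 × cos 65.1° ≈ 55.66 × 0.4210 = 23.435 m.
Difference: 51.571 − 23.435 = 28.136 m.

28 m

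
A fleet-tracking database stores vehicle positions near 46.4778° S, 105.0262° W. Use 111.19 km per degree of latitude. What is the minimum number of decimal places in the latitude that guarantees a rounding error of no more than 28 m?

4 decimal places

One degree of latitude covers 111190 m.
Rounding to N decimal places gives at most 0.5 × 10⁻ᴺ degrees of error, i.e. 0.5 × 10⁻ᴺ × 111190 m.
Need 0.5 × 111190 × 10⁻ᴺ ≤ 28 → 10⁻ᴺ ≤ 5.036e-04, so N ≥ 3.30.
So 4 decimal places suffice (5.56 m); 3 would allow up to 55.6 m.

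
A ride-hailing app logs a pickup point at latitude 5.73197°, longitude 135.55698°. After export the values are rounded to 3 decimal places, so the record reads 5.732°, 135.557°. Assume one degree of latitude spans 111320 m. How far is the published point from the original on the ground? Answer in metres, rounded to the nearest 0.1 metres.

4.0 metres

Δlat = 5.73197 − 5.732 = -0.00003°; Δlon = 135.55698 − 135.557 = -0.00002°.
N–S: -0.00003° × 111320 m/° = -3.3396 m.
East–west at this latitude: -0.00002° × 111320 × cos 5.732° ≈ -0.00002 × 110763 = -2.21527 m.
Distance: √(3.3396² + 2.21527²) ≈ 4.00754 m.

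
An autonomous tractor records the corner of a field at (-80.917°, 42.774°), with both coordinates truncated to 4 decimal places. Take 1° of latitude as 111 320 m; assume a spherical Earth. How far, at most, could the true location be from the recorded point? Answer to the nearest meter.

Truncating at 4 decimal places can drop up to a full unit in the last place, so each coordinate may be off by as much as 0.0001°.
Latitude error → 0.0001 × 111320 = 11.132 m along the meridian.
East–west component at 80.917°: 0.0001° × 111320 × cos 80.917° ≈ 0.0001 × 17573.5 ≈ 1.75735 m.
Worst case both components are at the extreme and orthogonal: √(11.132² + 1.75735²) ≈ 11.2699 m.

11 meters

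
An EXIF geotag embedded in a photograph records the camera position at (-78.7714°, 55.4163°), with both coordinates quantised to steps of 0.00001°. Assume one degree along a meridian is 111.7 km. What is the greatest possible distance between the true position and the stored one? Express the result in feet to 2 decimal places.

With a 0.00001° grid the true value lies within half a step, ±0.00001°/2 = ±5e-06°, of the stored one.
N–S: 5e-06° × 111700 m/° = 0.5585 m.
E–W at 78.7714°: 5e-06° × 111700 × cos 78.7714° = 5e-06 × 111700 × 0.1947 ≈ 0.108753 m.
Worst case both components are at the extreme and orthogonal: √(0.5585² + 0.108753²) ≈ 0.56899 m.
In feet: 0.56899 m ÷ 0.3048 ≈ 1.8668 ft.

1.87 feet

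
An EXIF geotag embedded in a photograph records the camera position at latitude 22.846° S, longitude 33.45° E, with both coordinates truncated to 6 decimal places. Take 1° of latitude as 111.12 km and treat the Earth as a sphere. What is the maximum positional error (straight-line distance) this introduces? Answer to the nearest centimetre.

Truncating at 6 decimal places can drop up to a full unit in the last place, so each coordinate may be off by as much as 1e-06°.
Latitude error → 1e-06 × 111120 = 0.11112 m along the meridian.
Longitude error → 1e-06 × 111120 × cos 22.846° = 1e-06 × 111120 × 0.9216 ≈ 0.102403 m.
The two errors are perpendicular, so the maximum displacement is √(0.11112² + 0.102403²) ≈ 0.151109 m.
That is 0.151109 m = 15.111 cm.

15 centimetres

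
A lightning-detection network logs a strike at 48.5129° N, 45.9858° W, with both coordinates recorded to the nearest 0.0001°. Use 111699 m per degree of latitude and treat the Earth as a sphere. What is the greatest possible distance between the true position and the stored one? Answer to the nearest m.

7 m

Rounding to 4 decimal places leaves each coordinate within ±5e-05° of the true value.
Latitude error → 5e-05 × 111699 = 5.58495 m along the meridian.
E–W at 48.5129°: 5e-05° × 111699 × cos 48.5129° = 5e-05 × 111699 × 0.6625 ≈ 3.69976 m.
The two errors are perpendicular, so the maximum displacement is √(5.58495² + 3.69976²) ≈ 6.69924 m.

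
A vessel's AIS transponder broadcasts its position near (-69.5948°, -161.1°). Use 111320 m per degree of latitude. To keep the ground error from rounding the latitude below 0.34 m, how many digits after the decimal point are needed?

6 decimal places

One degree of latitude covers 111320 m.
With N decimal places the half-ulp bound is 0.5·10⁻ᴺ°, or 0.5·10⁻ᴺ × 111320 m on the ground.
Need 0.5 × 111320 × 10⁻ᴺ ≤ 0.34 → 10⁻ᴺ ≤ 6.109e-06, so N ≥ 5.21.
So 6 decimal places suffice (0.0557 m); 5 would allow up to 0.557 m.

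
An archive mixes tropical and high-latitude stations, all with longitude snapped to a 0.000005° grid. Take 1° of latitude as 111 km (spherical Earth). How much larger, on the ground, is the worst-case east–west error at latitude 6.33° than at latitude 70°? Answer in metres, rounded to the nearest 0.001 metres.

With a 0.000005° grid the true value lies within half a step, ±0.000005°/2 = ±2.5e-06°, of the stored one.
At 6.33°: 2.5e-06° × 111000 × cos 6.33° = 2.5e-06 × 111000 × 0.9939 ≈ 0.27581 m.
At 70°: 2.5e-06° × 111000 × cos 70° = 2.5e-06 × 111000 × 0.3420 ≈ 0.094911 m.
Difference: 0.27581 − 0.094911 = 0.1809 m.

0.181 metres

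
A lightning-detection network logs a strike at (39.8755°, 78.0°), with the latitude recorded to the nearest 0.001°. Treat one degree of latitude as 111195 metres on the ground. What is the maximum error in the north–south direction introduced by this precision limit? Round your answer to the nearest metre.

56 metres

Rounding to 3 decimal places leaves the latitude within ±0.0005° of the true value.
North–south distance: 0.0005° × 111195 m/° = 55.5975 m.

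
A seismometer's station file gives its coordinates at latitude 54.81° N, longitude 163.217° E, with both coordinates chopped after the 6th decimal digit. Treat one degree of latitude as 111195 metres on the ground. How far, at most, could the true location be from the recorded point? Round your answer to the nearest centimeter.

Truncating at 6 decimal places can drop up to a full unit in the last place, so each coordinate may be off by as much as 1e-06°.
N–S: 1e-06° × 111195 m/° = 0.111195 m.
East–west component at 54.81°: 1e-06° × 111195 × cos 54.81° ≈ 1e-06 × 64080.5 ≈ 0.0640805 m.
The two errors are perpendicular, so the maximum displacement is √(0.111195² + 0.0640805²) ≈ 0.128338 m.
That is 0.128338 m = 12.834 cm.

13 centimeters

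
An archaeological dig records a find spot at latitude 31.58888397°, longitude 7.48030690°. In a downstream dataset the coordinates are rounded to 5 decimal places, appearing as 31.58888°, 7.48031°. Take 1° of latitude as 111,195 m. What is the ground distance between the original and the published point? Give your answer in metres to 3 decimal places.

The latitude changed by +0.00000397° and the longitude by -0.00000310°.
N–S: 0.00000397° × 111195 m/° = 0.441444 m.
E–W at 31.5889°: -0.00000310° × 111195 × cos 31.5889° = -0.00000310 × 111195 × 0.8518 ≈ -0.293629 m.
Combined displacement = (0.441444² + 0.293629²)^½ ≈ 0.53018 m.

0.530 metres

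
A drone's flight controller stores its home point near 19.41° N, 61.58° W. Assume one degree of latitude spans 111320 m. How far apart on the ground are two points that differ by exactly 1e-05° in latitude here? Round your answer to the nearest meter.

1e-05° × 111320 m/° = 1.1132 m.

1 meters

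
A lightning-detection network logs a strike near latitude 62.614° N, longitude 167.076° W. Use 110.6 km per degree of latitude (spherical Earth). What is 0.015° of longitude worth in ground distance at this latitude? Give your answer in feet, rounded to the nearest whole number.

At 62.614° a degree of longitude is 110600 × cos 62.614° ≈ 50874.1 m, so 0.015° corresponds to 763.112 m.
Converting: 763.112 m × 3.2808 ft/m ≈ 2503.6 ft.

2504 feet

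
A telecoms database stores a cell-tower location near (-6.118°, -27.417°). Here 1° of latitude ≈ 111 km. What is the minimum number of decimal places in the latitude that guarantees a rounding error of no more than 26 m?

4 decimal places

One degree of latitude covers 111000 m.
Rounding to N decimal places gives at most 0.5 × 10⁻ᴺ degrees of error, i.e. 0.5 × 10⁻ᴺ × 111000 m.
Setting 55500 × 10⁻ᴺ ≤ 26 gives 10ᴺ ≥ 2135, i.e. N ≥ 3.33.
N = 3 would give 55.5 m (too coarse); N = 4 gives 5.55 m ≤ 26 m.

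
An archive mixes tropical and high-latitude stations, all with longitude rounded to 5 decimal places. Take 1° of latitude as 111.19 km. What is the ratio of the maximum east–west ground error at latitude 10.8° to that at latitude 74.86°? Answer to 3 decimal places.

3.761

Rounding to 5 decimal places leaves the longitude within ±5e-06° of the true value.
Error at 10.8° = 5e-06° × 111190 × cos 10.8° ≈ 0.55595 × 0.9823 = 0.5461 m.
At 74.86°: 5e-06° × 111190 × cos 74.86° = 5e-06 × 111190 × 0.2612 ≈ 0.1452 m.
Ratio: 0.5461 / 0.1452 = cos 10.8° / cos 74.86° ≈ 3.7610.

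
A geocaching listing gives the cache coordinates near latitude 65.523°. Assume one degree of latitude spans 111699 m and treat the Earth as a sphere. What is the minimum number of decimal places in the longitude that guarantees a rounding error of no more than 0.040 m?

At 65.523° one degree of longitude covers 111699 × cos 65.523° ≈ 111699 × 0.4143 ≈ 46280 m.
Rounding to N decimal places gives at most 0.5 × 10⁻ᴺ degrees of error, i.e. 0.5 × 10⁻ᴺ × 46280 m.
Setting 23140 × 10⁻ᴺ ≤ 0.040 gives 10ᴺ ≥ 5.785e+05, i.e. N ≥ 5.76.
At 5 places the error can reach 0.231 m, but 6 places keeps it to 0.0231 m.

6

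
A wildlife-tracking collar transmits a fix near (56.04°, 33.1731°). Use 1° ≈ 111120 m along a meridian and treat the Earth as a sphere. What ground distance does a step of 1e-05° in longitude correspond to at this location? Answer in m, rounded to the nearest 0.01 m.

0.62 m

1e-05° of longitude at 56.04° is 1e-05 × 111120 × cos 56.04° ≈ 1e-05 × 62073.2 = 0.620732 m.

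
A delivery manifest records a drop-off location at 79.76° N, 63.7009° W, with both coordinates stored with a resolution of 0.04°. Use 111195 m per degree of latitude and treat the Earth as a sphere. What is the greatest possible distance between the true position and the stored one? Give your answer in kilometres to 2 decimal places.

With a 0.04° grid the true value lies within half a step, ±0.04°/2 = ±0.02°, of the stored one.
N–S: 0.02° × 111195 m/° = 2223.9 m.
East–west component at 79.76°: 0.02° × 111195 × cos 79.76° ≈ 0.02 × 19767.3 ≈ 395.347 m.
Combining orthogonally: (2223.9² + 395.347²)^½ ≈ 2258.77 m.
That is 2258.77 m = 2.2588 km.

2.26 kilometres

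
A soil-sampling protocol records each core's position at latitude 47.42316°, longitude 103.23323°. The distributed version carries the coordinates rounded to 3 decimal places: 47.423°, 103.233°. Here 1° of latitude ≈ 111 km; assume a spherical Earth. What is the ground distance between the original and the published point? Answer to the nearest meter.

Δlat = 47.42316 − 47.423 = +0.00016°; Δlon = 103.23323 − 103.233 = +0.00023°.
N–S: 0.00016° × 111000 m/° = 17.76 m.
E–W at 47.423°: 0.00023° × 111000 × cos 47.423° = 0.00023 × 111000 × 0.6766 ≈ 17.2731 m.
Hypotenuse of the two orthogonal shifts: √(17.76² + 17.2731²) = 24.7745 m.

25 meters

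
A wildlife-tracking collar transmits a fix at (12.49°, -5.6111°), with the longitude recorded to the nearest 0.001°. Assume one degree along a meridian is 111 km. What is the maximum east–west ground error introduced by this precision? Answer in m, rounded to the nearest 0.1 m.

Rounding to 3 decimal places leaves the longitude within ±0.0005° of the true value.
One degree of longitude at 12.49° is 111000 × cos 12.49° ≈ 111000 × 0.9763 = 108373 m.
So at most 0.0005° × 108373 ≈ 54.1865 m east–west.

54.2 m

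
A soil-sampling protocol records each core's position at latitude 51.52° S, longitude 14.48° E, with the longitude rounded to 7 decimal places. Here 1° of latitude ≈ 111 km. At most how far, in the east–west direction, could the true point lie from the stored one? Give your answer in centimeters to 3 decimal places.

Rounding to 7 decimal places leaves the longitude within ±5e-08° of the true value.
One degree of longitude at 51.52° is 111000 × cos 51.52° ≈ 111000 × 0.6222 = 69068.8 m.
Maximum E–W displacement: 5e-08 × 69068.8 = 0.00345344 m.
That is 0.00345344 m = 0.34534 cm.

0.345 centimeters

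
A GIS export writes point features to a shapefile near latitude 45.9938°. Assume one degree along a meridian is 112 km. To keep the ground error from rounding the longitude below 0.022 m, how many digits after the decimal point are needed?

At 45.9938° one degree of longitude covers 112000 × cos 45.9938° ≈ 112000 × 0.6947 ≈ 77810.5 m.
With N decimal places the half-ulp bound is 0.5·10⁻ᴺ°, or 0.5·10⁻ᴺ × 77810.5 m on the ground.
Setting 38905.2 × 10⁻ᴺ ≤ 0.022 gives 10ᴺ ≥ 1.768e+06, i.e. N ≥ 6.25.
At 6 places the error can reach 0.0389 m, but 7 places keeps it to 0.00389 m.

7 decimal places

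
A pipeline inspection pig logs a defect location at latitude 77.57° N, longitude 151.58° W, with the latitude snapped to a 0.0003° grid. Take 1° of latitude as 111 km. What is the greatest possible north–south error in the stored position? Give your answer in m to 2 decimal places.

With a 0.0003° grid the true value lies within half a step, ±0.0003°/2 = ±0.00015°, of the stored one.
North–south distance: 0.00015° × 111000 m/° = 16.65 m.

16.65 m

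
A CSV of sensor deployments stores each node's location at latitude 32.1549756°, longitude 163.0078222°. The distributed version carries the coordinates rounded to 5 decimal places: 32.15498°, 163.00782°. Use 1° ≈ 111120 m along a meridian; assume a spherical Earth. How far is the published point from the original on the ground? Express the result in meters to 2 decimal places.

Δlat = 32.1549756 − 32.15498 = -0.0000044°; Δlon = 163.0078222 − 163.00782 = +0.0000022°.
N–S: -0.0000044° × 111120 m/° = -0.488928 m.
East–west at this latitude: 0.0000022° × 111120 × cos 32.155° ≈ 0.0000022 × 94075.5 = 0.206966 m.
Hypotenuse of the two orthogonal shifts: √(0.488928² + 0.206966²) = 0.530929 m.

0.53 meters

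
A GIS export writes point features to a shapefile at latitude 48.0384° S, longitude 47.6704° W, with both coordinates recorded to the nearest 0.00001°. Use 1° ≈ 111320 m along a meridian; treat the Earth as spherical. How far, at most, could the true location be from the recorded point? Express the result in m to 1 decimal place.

0.7 m

Rounding to 5 decimal places leaves each coordinate within ±5e-06° of the true value.
N–S: 5e-06° × 111320 m/° = 0.5566 m.
E–W at 48.0384°: 5e-06° × 111320 × cos 48.0384° = 5e-06 × 111320 × 0.6686 ≈ 0.372161 m.
Combining orthogonally: (0.5566² + 0.372161²)^½ ≈ 0.669557 m.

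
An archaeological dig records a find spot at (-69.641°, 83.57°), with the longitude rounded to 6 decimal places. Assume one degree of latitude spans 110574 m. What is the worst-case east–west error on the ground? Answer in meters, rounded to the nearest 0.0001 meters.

Rounding to 6 decimal places leaves the longitude within ±5e-07° of the true value.
Parallels shrink by cos φ, so at 69.641° a degree of longitude is 110574 × 0.3479 ≈ 38468.8 m.
East–west error: 5e-07° × 38468.8 m/° ≈ 0.0192344 m.

0.0192 meters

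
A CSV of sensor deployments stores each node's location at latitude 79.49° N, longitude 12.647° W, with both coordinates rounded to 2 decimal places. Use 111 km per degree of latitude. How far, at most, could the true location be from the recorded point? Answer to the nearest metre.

564 metres

Rounding to 2 decimal places leaves each coordinate within ±0.005° of the true value.
North–south component: 0.005° × 111000 = 555 m.
East–west component at 79.49°: 0.005° × 111000 × cos 79.49° ≈ 0.005 × 20247.2 ≈ 101.236 m.
The two errors are perpendicular, so the maximum displacement is √(555² + 101.236²) ≈ 564.158 m.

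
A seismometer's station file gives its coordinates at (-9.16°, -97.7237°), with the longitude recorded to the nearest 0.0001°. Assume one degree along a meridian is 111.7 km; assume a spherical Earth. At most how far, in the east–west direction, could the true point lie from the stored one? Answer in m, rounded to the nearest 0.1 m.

Rounding to 4 decimal places leaves the longitude within ±5e-05° of the true value.
One degree of longitude at 9.16° is 111700 × cos 9.16° ≈ 111700 × 0.9872 = 110276 m.
So at most 5e-05° × 110276 ≈ 5.51378 m east–west.

5.5 m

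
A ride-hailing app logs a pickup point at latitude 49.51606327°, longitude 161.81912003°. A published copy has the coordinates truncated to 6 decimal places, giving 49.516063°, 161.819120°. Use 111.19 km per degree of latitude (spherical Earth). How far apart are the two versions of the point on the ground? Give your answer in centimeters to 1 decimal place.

3.0 centimeters

The latitude changed by +0.00000027° and the longitude by +0.00000003°.
N–S: 0.00000027° × 111190 m/° = 0.0300213 m.
East–west at this latitude: 0.00000003° × 111190 × cos 49.5161° ≈ 0.00000003 × 72188.4 = 0.00216565 m.
Combined displacement = (0.0300213² + 0.00216565²)^½ ≈ 0.0300993 m.
That is 0.0300993 m = 3.0099 cm.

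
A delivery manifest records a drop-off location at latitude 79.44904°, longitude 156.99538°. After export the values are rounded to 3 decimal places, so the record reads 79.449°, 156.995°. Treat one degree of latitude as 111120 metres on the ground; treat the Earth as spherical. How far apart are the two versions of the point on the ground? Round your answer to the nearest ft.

29 ft

The latitude changed by +0.00004° and the longitude by +0.00038°.
N–S: 0.00004° × 111120 m/° = 4.4448 m.
E–W at 79.449°: 0.00038° × 111120 × cos 79.449° = 0.00038 × 111120 × 0.1831 ≈ 7.73196 m.
Distance: √(4.4448² + 7.73196²) ≈ 8.91849 m.
In feet: 8.91849 m ÷ 0.3048 ≈ 29.26 ft.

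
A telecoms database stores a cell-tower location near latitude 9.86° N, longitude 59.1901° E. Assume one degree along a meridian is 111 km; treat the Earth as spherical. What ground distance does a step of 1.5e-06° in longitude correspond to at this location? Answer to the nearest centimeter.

16 centimeters

At 9.86° a degree of longitude is 111000 × cos 9.86° ≈ 109360 m, so 1.5e-06° corresponds to 0.164041 m.
That is 0.164041 m = 16.404 cm.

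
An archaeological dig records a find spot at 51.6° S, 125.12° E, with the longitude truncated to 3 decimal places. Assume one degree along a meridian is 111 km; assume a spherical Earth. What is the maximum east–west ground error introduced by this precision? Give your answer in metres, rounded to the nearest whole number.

Truncating at 3 decimal places can drop up to a full unit in the last place, so the longitude may be off by as much as 0.001°.
Parallels shrink by cos φ, so at 51.6° a degree of longitude is 111000 × 0.6211 ≈ 68947.4 m.
Maximum E–W displacement: 0.001 × 68947.4 = 68.9474 m.

69 metres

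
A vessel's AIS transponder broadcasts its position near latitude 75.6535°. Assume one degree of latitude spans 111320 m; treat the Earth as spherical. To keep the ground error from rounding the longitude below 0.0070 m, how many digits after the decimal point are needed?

7

At 75.6535° one degree of longitude covers 111320 × cos 75.6535° ≈ 111320 × 0.2478 ≈ 27583.5 m.
With N decimal places the half-ulp bound is 0.5·10⁻ᴺ°, or 0.5·10⁻ᴺ × 27583.5 m on the ground.
Setting 13791.7 × 10⁻ᴺ ≤ 0.0070 gives 10ᴺ ≥ 1.97e+06, i.e. N ≥ 6.29.
At 6 places the error can reach 0.0138 m, but 7 places keeps it to 0.00138 m.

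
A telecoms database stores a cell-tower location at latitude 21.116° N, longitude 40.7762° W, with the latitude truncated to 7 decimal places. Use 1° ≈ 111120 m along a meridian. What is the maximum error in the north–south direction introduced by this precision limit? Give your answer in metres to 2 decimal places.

0.01 metres

Truncating at 7 decimal places can drop up to a full unit in the last place, so the latitude may be off by as much as 1e-07°.
So the N–S error is at most 1e-07 × 111120 = 0.011112 m.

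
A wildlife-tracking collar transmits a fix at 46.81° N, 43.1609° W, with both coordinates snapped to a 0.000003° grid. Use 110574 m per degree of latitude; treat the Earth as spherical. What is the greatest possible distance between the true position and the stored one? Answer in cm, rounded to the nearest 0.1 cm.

20.1 cm

With a 0.000003° grid the true value lies within half a step, ±0.000003°/2 = ±1.5e-06°, of the stored one.
N–S: 1.5e-06° × 110574 m/° = 0.165861 m.
East–west component at 46.81°: 1.5e-06° × 110574 × cos 46.81° ≈ 1.5e-06 × 75679 ≈ 0.113519 m.
Worst case both components are at the extreme and orthogonal: √(0.165861² + 0.113519²) ≈ 0.200988 m.
That is 0.200988 m = 20.099 cm.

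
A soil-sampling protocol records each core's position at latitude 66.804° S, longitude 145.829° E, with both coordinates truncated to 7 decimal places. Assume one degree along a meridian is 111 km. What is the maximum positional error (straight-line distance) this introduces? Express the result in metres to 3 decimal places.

Truncating at 7 decimal places can drop up to a full unit in the last place, so each coordinate may be off by as much as 1e-07°.
N–S: 1e-07° × 111000 m/° = 0.0111 m.
Longitude error → 1e-07 × 111000 × cos 66.804° = 1e-07 × 111000 × 0.3939 ≈ 0.00437204 m.
Worst case both components are at the extreme and orthogonal: √(0.0111² + 0.00437204²) ≈ 0.01193 m.

0.012 metres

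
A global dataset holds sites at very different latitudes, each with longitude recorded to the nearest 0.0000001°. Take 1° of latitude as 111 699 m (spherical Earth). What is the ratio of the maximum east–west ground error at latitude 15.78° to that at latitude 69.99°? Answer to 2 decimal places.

Rounding to 7 decimal places leaves the longitude within ±5e-08° of the true value.
At 15.78°: 5e-08° × 111699 × cos 15.78° = 5e-08 × 111699 × 0.9623 ≈ 0.0053745 m.
At 69.99°: 5e-08° × 111699 × cos 69.99° = 5e-08 × 111699 × 0.3422 ≈ 0.0019111 m.
Ratio: 0.0053745 / 0.0019111 = cos 15.78° / cos 69.99° ≈ 2.8123.

2.81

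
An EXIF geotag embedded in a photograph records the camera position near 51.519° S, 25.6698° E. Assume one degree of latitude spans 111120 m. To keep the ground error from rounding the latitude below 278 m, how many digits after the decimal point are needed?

3 decimal places

One degree of latitude covers 111120 m.
Rounding to N decimal places gives at most 0.5 × 10⁻ᴺ degrees of error, i.e. 0.5 × 10⁻ᴺ × 111120 m.
Need 0.5 × 111120 × 10⁻ᴺ ≤ 278 → 10⁻ᴺ ≤ 5.004e-03, so N ≥ 2.30.
N = 2 would give 556 m (too coarse); N = 3 gives 55.6 m ≤ 278 m.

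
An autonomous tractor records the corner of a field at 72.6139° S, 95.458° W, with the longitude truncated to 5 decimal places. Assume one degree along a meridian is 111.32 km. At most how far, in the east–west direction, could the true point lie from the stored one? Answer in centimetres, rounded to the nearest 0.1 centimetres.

33.3 centimetres

Truncating at 5 decimal places can drop up to a full unit in the last place, so the longitude may be off by as much as 1e-05°.
At latitude 72.6139° a degree of longitude spans 111320 m × cos 72.6139° = 111320 × 0.2988 ≈ 33263.4 m.
Maximum E–W displacement: 1e-05 × 33263.4 = 0.332634 m.
That is 0.332634 m = 33.263 cm.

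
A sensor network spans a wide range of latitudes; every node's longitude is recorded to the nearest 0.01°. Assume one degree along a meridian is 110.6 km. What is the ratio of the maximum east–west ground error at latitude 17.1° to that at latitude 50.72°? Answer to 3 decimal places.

1.510

Rounding to 2 decimal places leaves the longitude within ±0.005° of the true value.
Error at 17.1° = 0.005° × 110600 × cos 17.1° ≈ 553 × 0.9558 = 528.55 m.
At 50.72°: 0.005° × 110600 × cos 50.72° = 0.005 × 110600 × 0.6331 ≈ 350.11 m.
The ratio reduces to cos 17.1° / cos 50.72° = 0.9558/0.6331 ≈ 1.5097.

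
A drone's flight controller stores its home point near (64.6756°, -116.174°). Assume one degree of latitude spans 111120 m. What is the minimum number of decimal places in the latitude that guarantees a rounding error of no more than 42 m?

4 decimal places

One degree of latitude covers 111120 m.
N decimal places → at most half a unit in the last place, 0.5 × 10⁻ᴺ° = 111120/2 × 10⁻ᴺ m.
Setting 55560 × 10⁻ᴺ ≤ 42 gives 10ᴺ ≥ 1323, i.e. N ≥ 3.12.
At 3 places the error can reach 55.6 m, but 4 places keeps it to 5.56 m.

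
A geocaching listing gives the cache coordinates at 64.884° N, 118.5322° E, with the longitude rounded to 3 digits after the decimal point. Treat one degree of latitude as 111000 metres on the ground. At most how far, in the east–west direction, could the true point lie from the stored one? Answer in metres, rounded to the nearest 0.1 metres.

Rounding to 3 decimal places leaves the longitude within ±0.0005° of the true value.
Parallels shrink by cos φ, so at 64.884° a degree of longitude is 111000 × 0.4245 ≈ 47114.2 m.
So at most 0.0005° × 47114.2 ≈ 23.5571 m east–west.

23.6 metres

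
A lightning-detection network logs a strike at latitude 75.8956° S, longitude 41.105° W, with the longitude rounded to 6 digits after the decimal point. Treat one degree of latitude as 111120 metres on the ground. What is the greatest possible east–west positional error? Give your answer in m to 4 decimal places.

0.0135 m

Rounding to 6 decimal places leaves the longitude within ±5e-07° of the true value.
One degree of longitude at 75.8956° is 111120 × cos 75.8956° ≈ 111120 × 0.2437 = 27078.8 m.
Maximum E–W displacement: 5e-07 × 27078.8 = 0.0135394 m.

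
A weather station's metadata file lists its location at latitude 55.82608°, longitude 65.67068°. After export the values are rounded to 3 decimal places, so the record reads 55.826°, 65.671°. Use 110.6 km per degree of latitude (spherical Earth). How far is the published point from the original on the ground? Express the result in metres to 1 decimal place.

The latitude changed by +0.00008° and the longitude by -0.00032°.
North–south shift: 0.00008 × 110600 = 8.848 m.
E–W at 55.826°: -0.00032° × 110600 × cos 55.826° = -0.00032 × 110600 × 0.5617 ≈ -19.88 m.
Hypotenuse of the two orthogonal shifts: √(8.848² + 19.88²) = 21.7601 m.

21.8 metres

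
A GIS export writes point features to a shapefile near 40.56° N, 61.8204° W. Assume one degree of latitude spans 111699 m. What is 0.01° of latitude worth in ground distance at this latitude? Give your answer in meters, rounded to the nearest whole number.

1117 meters

Along a meridian 0.01° is 0.01 × 111699 = 1116.99 m.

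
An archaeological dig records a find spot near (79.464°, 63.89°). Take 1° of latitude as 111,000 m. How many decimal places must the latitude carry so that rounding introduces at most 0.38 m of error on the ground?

6

One degree of latitude covers 111000 m.
Rounding to N decimal places gives at most 0.5 × 10⁻ᴺ degrees of error, i.e. 0.5 × 10⁻ᴺ × 111000 m.
Need 0.5 × 111000 × 10⁻ᴺ ≤ 0.38 → 10⁻ᴺ ≤ 6.847e-06, so N ≥ 5.16.
At 5 places the error can reach 0.555 m, but 6 places keeps it to 0.0555 m.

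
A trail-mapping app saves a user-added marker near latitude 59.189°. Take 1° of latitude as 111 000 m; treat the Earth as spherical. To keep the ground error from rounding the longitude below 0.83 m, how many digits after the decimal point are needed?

5

At 59.189° one degree of longitude covers 111000 × cos 59.189° ≈ 111000 × 0.5122 ≈ 56855.1 m.
With N decimal places the half-ulp bound is 0.5·10⁻ᴺ°, or 0.5·10⁻ᴺ × 56855.1 m on the ground.
Need 0.5 × 56855.1 × 10⁻ᴺ ≤ 0.83 → 10⁻ᴺ ≤ 2.920e-05, so N ≥ 4.53.
So 5 decimal places suffice (0.284 m); 4 would allow up to 2.84 m.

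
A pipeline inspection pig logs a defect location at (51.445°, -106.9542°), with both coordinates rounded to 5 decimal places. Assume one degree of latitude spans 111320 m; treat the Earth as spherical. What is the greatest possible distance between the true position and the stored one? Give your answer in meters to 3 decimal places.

Rounding to 5 decimal places leaves each coordinate within ±5e-06° of the true value.
North–south component: 5e-06° × 111320 = 0.5566 m.
E–W at 51.445°: 5e-06° × 111320 × cos 51.445° = 5e-06 × 111320 × 0.6233 ≈ 0.34691 m.
The two errors are perpendicular, so the maximum displacement is √(0.5566² + 0.34691²) ≈ 0.655858 m.

0.656 meters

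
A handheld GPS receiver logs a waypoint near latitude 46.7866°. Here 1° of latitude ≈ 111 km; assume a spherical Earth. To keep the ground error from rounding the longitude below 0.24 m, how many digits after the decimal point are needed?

6

At 46.7866° one degree of longitude covers 111000 × cos 46.7866° ≈ 111000 × 0.6847 ≈ 76003.7 m.
With N decimal places the half-ulp bound is 0.5·10⁻ᴺ°, or 0.5·10⁻ᴺ × 76003.7 m on the ground.
Setting 38001.8 × 10⁻ᴺ ≤ 0.24 gives 10ᴺ ≥ 1.583e+05, i.e. N ≥ 5.20.
At 5 places the error can reach 0.38 m, but 6 places keeps it to 0.038 m.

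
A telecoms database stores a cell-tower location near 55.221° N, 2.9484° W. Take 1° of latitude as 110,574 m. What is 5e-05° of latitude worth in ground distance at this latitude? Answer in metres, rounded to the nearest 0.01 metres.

5e-05° × 110574 m/° = 5.5287 m.

5.53 metres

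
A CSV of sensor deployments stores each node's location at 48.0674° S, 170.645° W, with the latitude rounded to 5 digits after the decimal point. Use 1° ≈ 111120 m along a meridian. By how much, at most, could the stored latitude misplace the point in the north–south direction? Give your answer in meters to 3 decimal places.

Rounding to 5 decimal places leaves the latitude within ±5e-06° of the true value.
North–south distance: 5e-06° × 111120 m/° = 0.5556 m.

0.556 meters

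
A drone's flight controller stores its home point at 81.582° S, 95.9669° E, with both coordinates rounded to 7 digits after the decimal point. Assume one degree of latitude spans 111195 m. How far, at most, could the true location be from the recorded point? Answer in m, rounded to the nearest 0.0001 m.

0.0056 m

Rounding to 7 decimal places leaves each coordinate within ±5e-08° of the true value.
North–south component: 5e-08° × 111195 = 0.00555975 m.
E–W at 81.582°: 5e-08° × 111195 × cos 81.582° = 5e-08 × 111195 × 0.1464 ≈ 0.000813913 m.
The two errors are perpendicular, so the maximum displacement is √(0.00555975² + 0.000813913²) ≈ 0.00561901 m.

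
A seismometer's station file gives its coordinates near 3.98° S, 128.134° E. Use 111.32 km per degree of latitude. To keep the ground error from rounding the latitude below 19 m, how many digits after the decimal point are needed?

One degree of latitude covers 111320 m.
N decimal places → at most half a unit in the last place, 0.5 × 10⁻ᴺ° = 111320/2 × 10⁻ᴺ m.
Setting 55660 × 10⁻ᴺ ≤ 19 gives 10ᴺ ≥ 2929, i.e. N ≥ 3.47.
At 3 places the error can reach 55.7 m, but 4 places keeps it to 5.57 m.

4 decimal places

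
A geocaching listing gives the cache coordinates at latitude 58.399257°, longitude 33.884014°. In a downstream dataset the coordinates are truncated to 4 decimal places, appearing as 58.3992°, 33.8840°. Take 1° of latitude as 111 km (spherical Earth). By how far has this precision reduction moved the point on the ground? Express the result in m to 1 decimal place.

The latitude changed by +0.000057° and the longitude by +0.000014°.
N–S: 0.000057° × 111000 m/° = 6.327 m.
East–west at this latitude: 0.000014° × 111000 × cos 58.3992° ≈ 0.000014 × 58163.8 = 0.814293 m.
Hypotenuse of the two orthogonal shifts: √(6.327² + 0.814293²) = 6.37919 m.

6.4 m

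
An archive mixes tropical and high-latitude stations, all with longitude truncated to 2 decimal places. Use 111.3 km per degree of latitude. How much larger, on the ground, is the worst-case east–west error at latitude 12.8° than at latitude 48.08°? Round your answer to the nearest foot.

Truncating at 2 decimal places can drop up to a full unit in the last place, so the longitude may be off by as much as 0.01°.
Error at 12.8° = 0.01° × 111300 × cos 12.8° ≈ 1113 × 0.9751 = 1085.3 m.
Error at 48.08° = 0.01° × 111300 × cos 48.08° ≈ 1113 × 0.6681 = 743.59 m.
Difference: 1085.3 − 743.59 = 341.75 m.
Converting: 341.754 m × 3.2808 ft/m ≈ 1121.2 ft.

1121 feet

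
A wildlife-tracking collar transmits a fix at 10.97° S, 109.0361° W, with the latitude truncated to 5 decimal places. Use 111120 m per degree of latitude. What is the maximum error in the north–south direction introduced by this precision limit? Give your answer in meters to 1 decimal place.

1.1 meters

Truncating at 5 decimal places can drop up to a full unit in the last place, so the latitude may be off by as much as 1e-05°.
So the N–S error is at most 1e-05 × 111120 = 1.1112 m.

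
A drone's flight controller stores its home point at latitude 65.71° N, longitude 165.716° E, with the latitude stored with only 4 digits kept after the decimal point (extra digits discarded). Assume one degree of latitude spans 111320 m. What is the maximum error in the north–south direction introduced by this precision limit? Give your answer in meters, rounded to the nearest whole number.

Truncating at 4 decimal places can drop up to a full unit in the last place, so the latitude may be off by as much as 0.0001°.
Along the meridian that is 0.0001° × 111320 m/° = 11.132 m.

11 meters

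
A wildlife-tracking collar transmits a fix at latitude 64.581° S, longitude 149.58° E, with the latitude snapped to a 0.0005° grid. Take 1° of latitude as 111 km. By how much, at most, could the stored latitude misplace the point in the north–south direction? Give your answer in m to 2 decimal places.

27.75 m

With a 0.0005° grid the true value lies within half a step, ±0.0005°/2 = ±0.00025°, of the stored one.
North–south distance: 0.00025° × 111000 m/° = 27.75 m.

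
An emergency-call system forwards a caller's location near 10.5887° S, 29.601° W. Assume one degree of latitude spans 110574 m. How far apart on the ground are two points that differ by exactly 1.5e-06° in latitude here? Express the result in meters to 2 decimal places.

0.17 meters

Along a meridian 1.5e-06° is 1.5e-06 × 110574 = 0.165861 m.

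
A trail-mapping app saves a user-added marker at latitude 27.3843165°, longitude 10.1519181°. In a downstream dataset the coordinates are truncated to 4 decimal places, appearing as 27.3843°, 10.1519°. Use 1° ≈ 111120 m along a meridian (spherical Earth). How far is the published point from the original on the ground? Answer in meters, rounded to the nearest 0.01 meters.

Δlat = 27.3843165 − 27.3843 = +0.0000165°; Δlon = 10.1519181 − 10.1519 = +0.0000181°.
North–south shift: 0.0000165 × 111120 = 1.83348 m.
E–W at 27.3843°: 0.0000181° × 111120 × cos 27.3843° = 0.0000181 × 111120 × 0.8879 ≈ 1.78589 m.
Hypotenuse of the two orthogonal shifts: √(1.83348² + 1.78589²) = 2.5595 m.

2.56 meters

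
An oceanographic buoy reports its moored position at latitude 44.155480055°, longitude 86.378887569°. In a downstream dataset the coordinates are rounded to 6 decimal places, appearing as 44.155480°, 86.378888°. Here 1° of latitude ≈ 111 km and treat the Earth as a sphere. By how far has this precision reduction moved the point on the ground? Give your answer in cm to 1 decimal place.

3.5 cm

The latitude changed by +0.000000055° and the longitude by -0.000000431°.
N–S: 0.000000055° × 111000 m/° = 0.006105 m.
East–west at this latitude: -0.000000431° × 111000 × cos 44.1555° ≈ -0.000000431 × 79637.2 = -0.0343236 m.
Combined displacement = (0.006105² + 0.0343236²)^½ ≈ 0.0348623 m.
That is 0.0348623 m = 3.4862 cm.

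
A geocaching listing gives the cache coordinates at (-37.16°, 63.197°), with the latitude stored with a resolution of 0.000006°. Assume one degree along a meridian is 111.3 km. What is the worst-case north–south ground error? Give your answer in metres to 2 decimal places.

With a 0.000006° grid the true value lies within half a step, ±0.000006°/2 = ±3e-06°, of the stored one.
North–south distance: 3e-06° × 111300 m/° = 0.3339 m.

0.33 metres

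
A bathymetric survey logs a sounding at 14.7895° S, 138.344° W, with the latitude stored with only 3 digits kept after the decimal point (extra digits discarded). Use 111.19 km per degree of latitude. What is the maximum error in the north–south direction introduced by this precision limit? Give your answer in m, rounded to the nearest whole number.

Truncating at 3 decimal places can drop up to a full unit in the last place, so the latitude may be off by as much as 0.001°.
North–south distance: 0.001° × 111190 m/° = 111.19 m.

111 m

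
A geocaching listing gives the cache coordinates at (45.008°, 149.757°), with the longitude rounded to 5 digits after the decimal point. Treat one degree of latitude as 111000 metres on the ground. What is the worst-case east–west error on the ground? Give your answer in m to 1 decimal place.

0.4 m

Rounding to 5 decimal places leaves the longitude within ±5e-06° of the true value.
Parallels shrink by cos φ, so at 45.008° a degree of longitude is 111000 × 0.7070 ≈ 78477.9 m.
So at most 5e-06° × 78477.9 ≈ 0.392389 m east–west.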